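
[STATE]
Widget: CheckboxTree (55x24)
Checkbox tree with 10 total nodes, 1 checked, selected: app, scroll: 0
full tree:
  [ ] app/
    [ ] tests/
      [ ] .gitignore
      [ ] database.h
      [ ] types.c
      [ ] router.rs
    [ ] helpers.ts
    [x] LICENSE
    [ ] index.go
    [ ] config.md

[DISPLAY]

>[-] app/                                              
   [ ] tests/                                          
     [ ] .gitignore                                    
     [ ] database.h                                    
     [ ] types.c                                       
     [ ] router.rs                                     
   [ ] helpers.ts                                      
   [x] LICENSE                                         
   [ ] index.go                                        
   [ ] config.md                                       
                                                       
                                                       
                                                       
                                                       
                                                       
                                                       
                                                       
                                                       
                                                       
                                                       
                                                       
                                                       
                                                       
                                                       


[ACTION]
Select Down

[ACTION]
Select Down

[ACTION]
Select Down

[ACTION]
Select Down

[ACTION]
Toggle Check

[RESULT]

 [-] app/                                              
   [-] tests/                                          
     [ ] .gitignore                                    
     [ ] database.h                                    
>    [x] types.c                                       
     [ ] router.rs                                     
   [ ] helpers.ts                                      
   [x] LICENSE                                         
   [ ] index.go                                        
   [ ] config.md                                       
                                                       
                                                       
                                                       
                                                       
                                                       
                                                       
                                                       
                                                       
                                                       
                                                       
                                                       
                                                       
                                                       
                                                       


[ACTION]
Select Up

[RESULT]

 [-] app/                                              
   [-] tests/                                          
     [ ] .gitignore                                    
>    [ ] database.h                                    
     [x] types.c                                       
     [ ] router.rs                                     
   [ ] helpers.ts                                      
   [x] LICENSE                                         
   [ ] index.go                                        
   [ ] config.md                                       
                                                       
                                                       
                                                       
                                                       
                                                       
                                                       
                                                       
                                                       
                                                       
                                                       
                                                       
                                                       
                                                       
                                                       


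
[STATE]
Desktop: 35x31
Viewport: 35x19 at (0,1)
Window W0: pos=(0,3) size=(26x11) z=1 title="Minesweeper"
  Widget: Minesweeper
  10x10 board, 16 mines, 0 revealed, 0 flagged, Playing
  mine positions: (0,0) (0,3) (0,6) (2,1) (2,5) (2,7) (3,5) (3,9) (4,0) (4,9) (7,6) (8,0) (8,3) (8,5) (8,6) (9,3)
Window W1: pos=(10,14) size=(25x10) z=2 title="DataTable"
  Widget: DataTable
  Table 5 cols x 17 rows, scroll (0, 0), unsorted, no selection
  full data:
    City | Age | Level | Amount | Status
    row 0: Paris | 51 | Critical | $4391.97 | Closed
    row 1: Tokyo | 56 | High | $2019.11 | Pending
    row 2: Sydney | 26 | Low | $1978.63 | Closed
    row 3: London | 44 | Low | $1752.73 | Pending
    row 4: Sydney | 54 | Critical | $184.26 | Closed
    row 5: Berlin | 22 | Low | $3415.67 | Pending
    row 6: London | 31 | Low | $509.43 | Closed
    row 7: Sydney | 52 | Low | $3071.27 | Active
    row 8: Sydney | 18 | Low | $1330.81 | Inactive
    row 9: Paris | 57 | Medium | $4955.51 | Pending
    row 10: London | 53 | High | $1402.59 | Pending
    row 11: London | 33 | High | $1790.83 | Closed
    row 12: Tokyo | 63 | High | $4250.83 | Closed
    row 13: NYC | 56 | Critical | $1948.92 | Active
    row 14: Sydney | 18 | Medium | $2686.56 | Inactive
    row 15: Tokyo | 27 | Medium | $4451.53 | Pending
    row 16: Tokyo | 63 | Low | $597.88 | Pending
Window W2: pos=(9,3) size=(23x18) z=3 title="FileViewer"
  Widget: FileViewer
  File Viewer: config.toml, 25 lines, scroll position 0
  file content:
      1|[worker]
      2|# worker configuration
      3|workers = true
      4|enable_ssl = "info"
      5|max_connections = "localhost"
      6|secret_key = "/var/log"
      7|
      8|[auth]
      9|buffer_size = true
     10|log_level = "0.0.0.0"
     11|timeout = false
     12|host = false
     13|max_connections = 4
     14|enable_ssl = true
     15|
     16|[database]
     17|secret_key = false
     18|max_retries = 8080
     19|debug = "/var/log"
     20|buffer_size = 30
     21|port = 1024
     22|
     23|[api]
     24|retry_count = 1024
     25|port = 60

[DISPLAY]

                                   
                                   
┏━━━━━━━━┏━━━━━━━━━━━━━━━━━━━━━┓   
┃ Mineswe┃ FileViewer          ┃   
┠────────┠─────────────────────┨   
┃■■■■■■■■┃[worker]            ▲┃   
┃■■■■■■■■┃# worker configurati█┃   
┃■■■■■■■■┃workers = true      ░┃   
┃■■■■■■■■┃enable_ssl = "info" ░┃   
┃■■■■■■■■┃max_connections = "l░┃   
┃■■■■■■■■┃secret_key = "/var/l░┃   
┃■■■■■■■■┃                    ░┃   
┗━━━━━━━━┃[auth]              ░┃   
         ┃buffer_size = true  ░┃━━┓
         ┃log_level = "0.0.0.0░┃  ┃
         ┃timeout = false     ░┃──┨
         ┃host = false        ░┃mo┃
         ┃max_connections = 4 ░┃──┃
         ┃enable_ssl = true   ▼┃43┃


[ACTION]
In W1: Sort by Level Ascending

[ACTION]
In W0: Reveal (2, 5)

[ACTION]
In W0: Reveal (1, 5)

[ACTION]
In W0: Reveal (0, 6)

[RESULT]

                                   
                                   
┏━━━━━━━━┏━━━━━━━━━━━━━━━━━━━━━┓   
┃ Mineswe┃ FileViewer          ┃   
┠────────┠─────────────────────┨   
┃✹■■✹■■✹■┃[worker]            ▲┃   
┃■■■■■■■■┃# worker configurati█┃   
┃■✹■■■✹■✹┃workers = true      ░┃   
┃■■■■■✹■■┃enable_ssl = "info" ░┃   
┃✹■■■■■■■┃max_connections = "l░┃   
┃■■■■■■■■┃secret_key = "/var/l░┃   
┃■■■■■■■■┃                    ░┃   
┗━━━━━━━━┃[auth]              ░┃   
         ┃buffer_size = true  ░┃━━┓
         ┃log_level = "0.0.0.0░┃  ┃
         ┃timeout = false     ░┃──┨
         ┃host = false        ░┃mo┃
         ┃max_connections = 4 ░┃──┃
         ┃enable_ssl = true   ▼┃43┃


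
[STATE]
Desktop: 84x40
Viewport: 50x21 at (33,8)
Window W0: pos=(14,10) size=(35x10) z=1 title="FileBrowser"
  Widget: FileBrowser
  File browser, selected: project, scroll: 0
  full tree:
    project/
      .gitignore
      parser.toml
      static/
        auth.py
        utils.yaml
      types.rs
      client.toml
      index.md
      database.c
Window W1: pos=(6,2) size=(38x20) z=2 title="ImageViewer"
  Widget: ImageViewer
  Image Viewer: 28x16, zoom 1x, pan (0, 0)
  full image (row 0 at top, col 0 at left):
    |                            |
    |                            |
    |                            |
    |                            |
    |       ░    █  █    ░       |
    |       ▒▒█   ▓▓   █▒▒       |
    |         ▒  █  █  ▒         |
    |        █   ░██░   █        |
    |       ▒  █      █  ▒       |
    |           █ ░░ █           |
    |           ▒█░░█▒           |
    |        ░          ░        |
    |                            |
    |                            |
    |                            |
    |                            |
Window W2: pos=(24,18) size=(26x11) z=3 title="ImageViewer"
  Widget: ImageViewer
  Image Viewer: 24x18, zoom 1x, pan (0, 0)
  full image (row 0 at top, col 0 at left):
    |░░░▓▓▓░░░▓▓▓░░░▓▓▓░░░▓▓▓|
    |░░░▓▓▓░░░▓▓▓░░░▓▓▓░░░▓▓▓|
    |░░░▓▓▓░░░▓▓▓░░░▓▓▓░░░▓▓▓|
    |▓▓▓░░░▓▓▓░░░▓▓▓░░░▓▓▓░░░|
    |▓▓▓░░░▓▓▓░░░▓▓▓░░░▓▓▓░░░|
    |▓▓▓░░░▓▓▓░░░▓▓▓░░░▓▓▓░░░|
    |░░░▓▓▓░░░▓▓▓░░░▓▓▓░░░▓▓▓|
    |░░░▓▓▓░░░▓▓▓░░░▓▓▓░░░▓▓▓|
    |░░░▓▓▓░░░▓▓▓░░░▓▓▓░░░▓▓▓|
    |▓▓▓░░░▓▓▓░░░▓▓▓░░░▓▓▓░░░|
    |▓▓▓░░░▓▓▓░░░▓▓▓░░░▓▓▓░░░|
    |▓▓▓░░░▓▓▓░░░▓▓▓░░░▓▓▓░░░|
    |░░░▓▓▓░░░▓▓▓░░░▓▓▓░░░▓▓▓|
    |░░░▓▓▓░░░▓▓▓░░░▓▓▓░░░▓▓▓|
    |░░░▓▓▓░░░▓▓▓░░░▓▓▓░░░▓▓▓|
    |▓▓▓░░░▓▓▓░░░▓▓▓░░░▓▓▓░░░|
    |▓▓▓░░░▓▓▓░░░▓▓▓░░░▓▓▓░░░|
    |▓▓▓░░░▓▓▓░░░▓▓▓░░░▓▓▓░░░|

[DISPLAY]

          ┃                                       
          ┃                                       
          ┃━━━━┓                                  
          ┃    ┃                                  
          ┃────┨                                  
          ┃    ┃                                  
          ┃    ┃                                  
          ┃    ┃                                  
          ┃    ┃                                  
          ┃    ┃                                  
━━━━━━━━━━━━━━━━┓                                 
ewer            ┃                                 
────────────────┨                                 
░▓▓▓░░░▓▓▓░░░▓▓▓┃                                 
░▓▓▓░░░▓▓▓░░░▓▓▓┃                                 
░▓▓▓░░░▓▓▓░░░▓▓▓┃                                 
▓░░░▓▓▓░░░▓▓▓░░░┃                                 
▓░░░▓▓▓░░░▓▓▓░░░┃                                 
▓░░░▓▓▓░░░▓▓▓░░░┃                                 
░▓▓▓░░░▓▓▓░░░▓▓▓┃                                 
━━━━━━━━━━━━━━━━┛                                 


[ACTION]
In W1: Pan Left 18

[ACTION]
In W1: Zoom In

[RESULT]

          ┃                                       
          ┃                                       
          ┃━━━━┓                                  
          ┃    ┃                                  
          ┃────┨                                  
    ██    ┃    ┃                                  
    ██    ┃    ┃                                  
▓▓▓▓      ┃    ┃                                  
▓▓▓▓      ┃    ┃                                  
    ██    ┃    ┃                                  
━━━━━━━━━━━━━━━━┓                                 
ewer            ┃                                 
────────────────┨                                 
░▓▓▓░░░▓▓▓░░░▓▓▓┃                                 
░▓▓▓░░░▓▓▓░░░▓▓▓┃                                 
░▓▓▓░░░▓▓▓░░░▓▓▓┃                                 
▓░░░▓▓▓░░░▓▓▓░░░┃                                 
▓░░░▓▓▓░░░▓▓▓░░░┃                                 
▓░░░▓▓▓░░░▓▓▓░░░┃                                 
░▓▓▓░░░▓▓▓░░░▓▓▓┃                                 
━━━━━━━━━━━━━━━━┛                                 


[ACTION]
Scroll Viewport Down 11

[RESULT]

ewer            ┃                                 
────────────────┨                                 
░▓▓▓░░░▓▓▓░░░▓▓▓┃                                 
░▓▓▓░░░▓▓▓░░░▓▓▓┃                                 
░▓▓▓░░░▓▓▓░░░▓▓▓┃                                 
▓░░░▓▓▓░░░▓▓▓░░░┃                                 
▓░░░▓▓▓░░░▓▓▓░░░┃                                 
▓░░░▓▓▓░░░▓▓▓░░░┃                                 
░▓▓▓░░░▓▓▓░░░▓▓▓┃                                 
━━━━━━━━━━━━━━━━┛                                 
                                                  
                                                  
                                                  
                                                  
                                                  
                                                  
                                                  
                                                  
                                                  
                                                  
                                                  


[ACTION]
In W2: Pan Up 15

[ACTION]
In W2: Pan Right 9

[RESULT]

ewer            ┃                                 
────────────────┨                                 
▓░░░▓▓▓         ┃                                 
▓░░░▓▓▓         ┃                                 
▓░░░▓▓▓         ┃                                 
░▓▓▓░░░         ┃                                 
░▓▓▓░░░         ┃                                 
░▓▓▓░░░         ┃                                 
▓░░░▓▓▓         ┃                                 
━━━━━━━━━━━━━━━━┛                                 
                                                  
                                                  
                                                  
                                                  
                                                  
                                                  
                                                  
                                                  
                                                  
                                                  
                                                  


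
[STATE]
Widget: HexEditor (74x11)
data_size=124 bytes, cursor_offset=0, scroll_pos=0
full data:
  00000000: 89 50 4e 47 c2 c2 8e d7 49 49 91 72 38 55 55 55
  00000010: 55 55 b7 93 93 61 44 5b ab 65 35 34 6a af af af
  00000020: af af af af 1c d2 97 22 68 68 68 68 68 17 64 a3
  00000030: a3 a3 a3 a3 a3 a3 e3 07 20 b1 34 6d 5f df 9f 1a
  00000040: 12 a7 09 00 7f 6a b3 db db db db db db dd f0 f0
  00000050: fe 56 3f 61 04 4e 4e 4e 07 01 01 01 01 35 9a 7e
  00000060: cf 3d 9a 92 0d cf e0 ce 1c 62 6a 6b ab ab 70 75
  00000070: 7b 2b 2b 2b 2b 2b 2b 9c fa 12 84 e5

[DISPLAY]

00000000  89 50 4e 47 c2 c2 8e d7  49 49 91 72 38 55 55 55  |.PNG....II.r8
00000010  55 55 b7 93 93 61 44 5b  ab 65 35 34 6a af af af  |UU...aD[.e54j
00000020  af af af af 1c d2 97 22  68 68 68 68 68 17 64 a3  |......."hhhhh
00000030  a3 a3 a3 a3 a3 a3 e3 07  20 b1 34 6d 5f df 9f 1a  |........ .4m_
00000040  12 a7 09 00 7f 6a b3 db  db db db db db dd f0 f0  |.....j.......
00000050  fe 56 3f 61 04 4e 4e 4e  07 01 01 01 01 35 9a 7e  |.V?a.NNN.....
00000060  cf 3d 9a 92 0d cf e0 ce  1c 62 6a 6b ab ab 70 75  |.=.......bjk.
00000070  7b 2b 2b 2b 2b 2b 2b 9c  fa 12 84 e5              |{++++++..... 
                                                                          
                                                                          
                                                                          


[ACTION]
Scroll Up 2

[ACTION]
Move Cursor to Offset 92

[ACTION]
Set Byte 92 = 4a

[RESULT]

00000000  89 50 4e 47 c2 c2 8e d7  49 49 91 72 38 55 55 55  |.PNG....II.r8
00000010  55 55 b7 93 93 61 44 5b  ab 65 35 34 6a af af af  |UU...aD[.e54j
00000020  af af af af 1c d2 97 22  68 68 68 68 68 17 64 a3  |......."hhhhh
00000030  a3 a3 a3 a3 a3 a3 e3 07  20 b1 34 6d 5f df 9f 1a  |........ .4m_
00000040  12 a7 09 00 7f 6a b3 db  db db db db db dd f0 f0  |.....j.......
00000050  fe 56 3f 61 04 4e 4e 4e  07 01 01 01 4A 35 9a 7e  |.V?a.NNN....J
00000060  cf 3d 9a 92 0d cf e0 ce  1c 62 6a 6b ab ab 70 75  |.=.......bjk.
00000070  7b 2b 2b 2b 2b 2b 2b 9c  fa 12 84 e5              |{++++++..... 
                                                                          
                                                                          
                                                                          


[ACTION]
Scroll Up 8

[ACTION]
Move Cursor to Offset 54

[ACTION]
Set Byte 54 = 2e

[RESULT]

00000000  89 50 4e 47 c2 c2 8e d7  49 49 91 72 38 55 55 55  |.PNG....II.r8
00000010  55 55 b7 93 93 61 44 5b  ab 65 35 34 6a af af af  |UU...aD[.e54j
00000020  af af af af 1c d2 97 22  68 68 68 68 68 17 64 a3  |......."hhhhh
00000030  a3 a3 a3 a3 a3 a3 2E 07  20 b1 34 6d 5f df 9f 1a  |........ .4m_
00000040  12 a7 09 00 7f 6a b3 db  db db db db db dd f0 f0  |.....j.......
00000050  fe 56 3f 61 04 4e 4e 4e  07 01 01 01 4a 35 9a 7e  |.V?a.NNN....J
00000060  cf 3d 9a 92 0d cf e0 ce  1c 62 6a 6b ab ab 70 75  |.=.......bjk.
00000070  7b 2b 2b 2b 2b 2b 2b 9c  fa 12 84 e5              |{++++++..... 
                                                                          
                                                                          
                                                                          


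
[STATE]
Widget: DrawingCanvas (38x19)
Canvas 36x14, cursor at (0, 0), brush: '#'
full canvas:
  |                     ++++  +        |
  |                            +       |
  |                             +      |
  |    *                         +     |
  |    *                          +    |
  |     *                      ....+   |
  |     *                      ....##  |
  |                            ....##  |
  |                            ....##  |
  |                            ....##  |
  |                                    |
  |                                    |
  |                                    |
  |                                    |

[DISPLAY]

+                    ++++  +          
                            +         
                             +        
    *                         +       
    *                          +      
     *                      ....+     
     *                      ....##    
                            ....##    
                            ....##    
                            ....##    
                                      
                                      
                                      
                                      
                                      
                                      
                                      
                                      
                                      


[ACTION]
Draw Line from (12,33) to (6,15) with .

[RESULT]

+                    ++++  +          
                            +         
                             +        
    *                         +       
    *                          +      
     *                      ....+     
     *         ..           ....##    
                 ...        ....##    
                    ...     ....##    
                       ...  ....##    
                          ...         
                             ...      
                                ..    
                                      
                                      
                                      
                                      
                                      
                                      


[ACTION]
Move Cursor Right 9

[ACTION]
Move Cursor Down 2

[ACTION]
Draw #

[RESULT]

                     ++++  +          
                            +         
         #                   +        
    *                         +       
    *                          +      
     *                      ....+     
     *         ..           ....##    
                 ...        ....##    
                    ...     ....##    
                       ...  ....##    
                          ...         
                             ...      
                                ..    
                                      
                                      
                                      
                                      
                                      
                                      


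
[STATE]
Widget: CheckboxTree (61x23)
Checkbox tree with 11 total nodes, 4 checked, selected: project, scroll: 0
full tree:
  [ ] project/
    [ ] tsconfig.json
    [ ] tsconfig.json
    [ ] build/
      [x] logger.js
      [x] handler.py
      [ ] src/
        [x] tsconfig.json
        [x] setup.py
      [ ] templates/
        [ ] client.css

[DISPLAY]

>[-] project/                                                
   [ ] tsconfig.json                                         
   [ ] tsconfig.json                                         
   [-] build/                                                
     [x] logger.js                                           
     [x] handler.py                                          
     [x] src/                                                
       [x] tsconfig.json                                     
       [x] setup.py                                          
     [ ] templates/                                          
       [ ] client.css                                        
                                                             
                                                             
                                                             
                                                             
                                                             
                                                             
                                                             
                                                             
                                                             
                                                             
                                                             
                                                             


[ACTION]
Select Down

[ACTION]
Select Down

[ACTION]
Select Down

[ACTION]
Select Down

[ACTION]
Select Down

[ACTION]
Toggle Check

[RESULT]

 [-] project/                                                
   [ ] tsconfig.json                                         
   [ ] tsconfig.json                                         
   [-] build/                                                
     [x] logger.js                                           
>    [ ] handler.py                                          
     [x] src/                                                
       [x] tsconfig.json                                     
       [x] setup.py                                          
     [ ] templates/                                          
       [ ] client.css                                        
                                                             
                                                             
                                                             
                                                             
                                                             
                                                             
                                                             
                                                             
                                                             
                                                             
                                                             
                                                             


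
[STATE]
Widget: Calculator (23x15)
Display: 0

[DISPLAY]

                      0
┌───┬───┬───┬───┐      
│ 7 │ 8 │ 9 │ ÷ │      
├───┼───┼───┼───┤      
│ 4 │ 5 │ 6 │ × │      
├───┼───┼───┼───┤      
│ 1 │ 2 │ 3 │ - │      
├───┼───┼───┼───┤      
│ 0 │ . │ = │ + │      
├───┼───┼───┼───┤      
│ C │ MC│ MR│ M+│      
└───┴───┴───┴───┘      
                       
                       
                       


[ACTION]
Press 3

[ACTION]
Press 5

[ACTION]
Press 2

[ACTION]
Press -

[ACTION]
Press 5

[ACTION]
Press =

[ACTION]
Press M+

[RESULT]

                    347
┌───┬───┬───┬───┐      
│ 7 │ 8 │ 9 │ ÷ │      
├───┼───┼───┼───┤      
│ 4 │ 5 │ 6 │ × │      
├───┼───┼───┼───┤      
│ 1 │ 2 │ 3 │ - │      
├───┼───┼───┼───┤      
│ 0 │ . │ = │ + │      
├───┼───┼───┼───┤      
│ C │ MC│ MR│ M+│      
└───┴───┴───┴───┘      
                       
                       
                       


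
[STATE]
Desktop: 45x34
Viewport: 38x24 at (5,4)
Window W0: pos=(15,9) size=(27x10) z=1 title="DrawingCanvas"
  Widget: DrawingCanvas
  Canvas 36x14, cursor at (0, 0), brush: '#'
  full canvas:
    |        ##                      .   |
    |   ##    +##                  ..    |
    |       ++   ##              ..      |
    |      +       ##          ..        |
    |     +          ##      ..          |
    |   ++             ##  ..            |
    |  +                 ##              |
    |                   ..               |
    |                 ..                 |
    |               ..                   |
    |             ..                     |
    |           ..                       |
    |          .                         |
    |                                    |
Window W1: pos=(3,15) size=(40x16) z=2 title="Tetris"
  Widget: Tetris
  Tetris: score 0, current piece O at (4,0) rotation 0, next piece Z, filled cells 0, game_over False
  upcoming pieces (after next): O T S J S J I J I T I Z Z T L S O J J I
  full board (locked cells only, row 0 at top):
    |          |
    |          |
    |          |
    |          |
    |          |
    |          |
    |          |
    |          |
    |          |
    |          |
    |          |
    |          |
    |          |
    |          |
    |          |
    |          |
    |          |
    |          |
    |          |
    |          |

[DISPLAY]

                                      
                                      
                                      
                                      
                                      
          ┏━━━━━━━━━━━━━━━━━━━━━━━━━┓ 
          ┃ DrawingCanvas           ┃ 
          ┠─────────────────────────┨ 
          ┃+       ##               ┃ 
          ┃   ##    +##             ┃ 
          ┃       ++   ##           ┃ 
━━━━━━━━━━━━━━━━━━━━━━━━━━━━━━━━━━━━━┓
Tetris                               ┃
─────────────────────────────────────┨
         │Next:                      ┃
         │▓▓                         ┃
         │ ▓▓                        ┃
         │                           ┃
         │                           ┃
         │                           ┃
         │Score:                     ┃
         │0                          ┃
         │                           ┃
         │                           ┃


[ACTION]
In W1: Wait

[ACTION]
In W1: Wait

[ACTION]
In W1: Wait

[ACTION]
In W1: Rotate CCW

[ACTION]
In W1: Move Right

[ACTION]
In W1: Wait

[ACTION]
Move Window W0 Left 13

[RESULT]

                                      
                                      
                                      
                                      
                                      
━━━━━━━━━━━━━━━━━━━━━━━┓              
rawingCanvas           ┃              
───────────────────────┨              
      ##               ┃              
 ##    +##             ┃              
     ++   ##           ┃              
━━━━━━━━━━━━━━━━━━━━━━━━━━━━━━━━━━━━━┓
Tetris                               ┃
─────────────────────────────────────┨
         │Next:                      ┃
         │▓▓                         ┃
         │ ▓▓                        ┃
         │                           ┃
         │                           ┃
         │                           ┃
         │Score:                     ┃
         │0                          ┃
         │                           ┃
         │                           ┃


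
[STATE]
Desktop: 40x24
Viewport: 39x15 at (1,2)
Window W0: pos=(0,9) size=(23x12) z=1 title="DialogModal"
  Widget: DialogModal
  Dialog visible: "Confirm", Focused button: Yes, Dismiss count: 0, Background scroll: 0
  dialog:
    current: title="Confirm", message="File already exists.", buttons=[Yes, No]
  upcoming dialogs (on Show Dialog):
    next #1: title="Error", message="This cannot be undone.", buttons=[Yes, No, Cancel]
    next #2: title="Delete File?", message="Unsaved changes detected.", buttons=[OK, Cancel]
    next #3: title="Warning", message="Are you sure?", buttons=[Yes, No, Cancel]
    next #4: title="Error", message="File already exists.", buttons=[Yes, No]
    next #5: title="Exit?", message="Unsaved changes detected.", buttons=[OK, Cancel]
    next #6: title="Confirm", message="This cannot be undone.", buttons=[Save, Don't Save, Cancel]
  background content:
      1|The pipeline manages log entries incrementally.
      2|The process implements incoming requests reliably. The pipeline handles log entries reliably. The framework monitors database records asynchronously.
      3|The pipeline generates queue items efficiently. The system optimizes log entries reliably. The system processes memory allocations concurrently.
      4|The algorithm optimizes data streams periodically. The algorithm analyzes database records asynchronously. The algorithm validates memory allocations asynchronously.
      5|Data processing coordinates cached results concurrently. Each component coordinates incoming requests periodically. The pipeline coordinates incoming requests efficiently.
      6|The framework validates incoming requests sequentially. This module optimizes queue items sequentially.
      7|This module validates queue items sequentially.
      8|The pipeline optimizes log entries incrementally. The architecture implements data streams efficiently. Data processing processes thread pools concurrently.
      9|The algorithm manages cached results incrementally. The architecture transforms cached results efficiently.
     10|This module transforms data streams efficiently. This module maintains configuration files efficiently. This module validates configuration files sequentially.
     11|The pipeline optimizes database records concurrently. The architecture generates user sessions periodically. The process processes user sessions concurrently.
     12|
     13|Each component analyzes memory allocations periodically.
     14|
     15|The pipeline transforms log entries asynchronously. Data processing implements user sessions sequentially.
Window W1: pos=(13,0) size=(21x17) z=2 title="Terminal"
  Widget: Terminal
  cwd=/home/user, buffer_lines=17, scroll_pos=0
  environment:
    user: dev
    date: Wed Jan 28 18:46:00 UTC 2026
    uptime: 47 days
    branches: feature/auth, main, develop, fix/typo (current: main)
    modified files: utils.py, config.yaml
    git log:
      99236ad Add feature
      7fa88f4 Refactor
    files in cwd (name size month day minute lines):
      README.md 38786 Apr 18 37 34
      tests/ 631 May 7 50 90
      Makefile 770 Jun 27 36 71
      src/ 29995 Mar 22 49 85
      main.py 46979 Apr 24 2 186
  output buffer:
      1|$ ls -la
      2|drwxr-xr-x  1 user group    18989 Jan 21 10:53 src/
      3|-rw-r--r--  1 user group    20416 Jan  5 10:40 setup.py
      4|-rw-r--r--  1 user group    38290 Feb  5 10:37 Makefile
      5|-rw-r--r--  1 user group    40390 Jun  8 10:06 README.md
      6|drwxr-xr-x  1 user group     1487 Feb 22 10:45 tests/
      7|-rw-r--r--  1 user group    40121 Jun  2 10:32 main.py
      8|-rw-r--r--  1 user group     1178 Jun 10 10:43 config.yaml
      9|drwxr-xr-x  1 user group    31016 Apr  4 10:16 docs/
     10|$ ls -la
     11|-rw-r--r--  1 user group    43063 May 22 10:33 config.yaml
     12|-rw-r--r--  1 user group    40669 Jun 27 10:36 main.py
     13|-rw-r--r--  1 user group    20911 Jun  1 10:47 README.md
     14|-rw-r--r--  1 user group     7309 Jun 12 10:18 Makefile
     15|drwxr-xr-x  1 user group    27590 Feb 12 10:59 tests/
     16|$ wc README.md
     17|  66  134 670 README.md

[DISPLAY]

            ┠───────────────────┨      
            ┃$ ls -la           ┃      
            ┃drwxr-xr-x  1 user ┃      
            ┃-rw-r--r--  1 user ┃      
            ┃-rw-r--r--  1 user ┃      
            ┃-rw-r--r--  1 user ┃      
            ┃drwxr-xr-x  1 user ┃      
━━━━━━━━━━━━┃-rw-r--r--  1 user ┃      
 DialogModal┃-rw-r--r--  1 user ┃      
────────────┃drwxr-xr-x  1 user ┃      
The pipeline┃$ ls -la           ┃      
Th┌─────────┃-rw-r--r--  1 user ┃      
Th│    Confi┃-rw-r--r--  1 user ┃      
Th│File alre┃-rw-r--r--  1 user ┃      
Da│   [Yes] ┗━━━━━━━━━━━━━━━━━━━┛      


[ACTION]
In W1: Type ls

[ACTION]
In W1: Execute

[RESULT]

            ┠───────────────────┨      
            ┃-rw-r--r--  1 user ┃      
            ┃drwxr-xr-x  1 user ┃      
            ┃$ ls -la           ┃      
            ┃-rw-r--r--  1 user ┃      
            ┃-rw-r--r--  1 user ┃      
            ┃-rw-r--r--  1 user ┃      
━━━━━━━━━━━━┃-rw-r--r--  1 user ┃      
 DialogModal┃drwxr-xr-x  1 user ┃      
────────────┃$ wc README.md     ┃      
The pipeline┃  66  134 670 READM┃      
Th┌─────────┃$ ls               ┃      
Th│    Confi┃README.md  tests/  ┃      
Th│File alre┃$ █                ┃      
Da│   [Yes] ┗━━━━━━━━━━━━━━━━━━━┛      


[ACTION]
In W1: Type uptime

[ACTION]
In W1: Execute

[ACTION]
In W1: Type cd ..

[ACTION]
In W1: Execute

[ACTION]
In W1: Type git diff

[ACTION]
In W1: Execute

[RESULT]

            ┠───────────────────┨      
            ┃README.md  tests/  ┃      
            ┃$ uptime           ┃      
            ┃ 10:00  up 47 days ┃      
            ┃$ cd ..            ┃      
            ┃                   ┃      
            ┃$ git diff         ┃      
━━━━━━━━━━━━┃diff --git a/main.p┃      
 DialogModal┃--- a/main.py      ┃      
────────────┃+++ b/main.py      ┃      
The pipeline┃@@ -1,3 +1,4 @@    ┃      
Th┌─────────┃+# updated         ┃      
Th│    Confi┃ import sys        ┃      
Th│File alre┃$ █                ┃      
Da│   [Yes] ┗━━━━━━━━━━━━━━━━━━━┛      


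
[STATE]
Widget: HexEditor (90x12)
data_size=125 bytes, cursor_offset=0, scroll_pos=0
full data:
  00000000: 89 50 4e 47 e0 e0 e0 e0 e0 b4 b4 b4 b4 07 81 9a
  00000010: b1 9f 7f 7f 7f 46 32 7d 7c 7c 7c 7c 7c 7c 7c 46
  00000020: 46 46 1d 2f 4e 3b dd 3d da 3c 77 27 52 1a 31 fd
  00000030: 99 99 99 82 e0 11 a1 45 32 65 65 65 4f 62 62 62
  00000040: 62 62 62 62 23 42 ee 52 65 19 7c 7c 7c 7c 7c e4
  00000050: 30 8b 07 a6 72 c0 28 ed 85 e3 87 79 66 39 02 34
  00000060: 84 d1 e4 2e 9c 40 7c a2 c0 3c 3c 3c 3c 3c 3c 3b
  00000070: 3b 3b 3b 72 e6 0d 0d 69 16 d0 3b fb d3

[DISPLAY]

00000000  89 50 4e 47 e0 e0 e0 e0  e0 b4 b4 b4 b4 07 81 9a  |.PNG............|            
00000010  b1 9f 7f 7f 7f 46 32 7d  7c 7c 7c 7c 7c 7c 7c 46  |.....F2}|||||||F|            
00000020  46 46 1d 2f 4e 3b dd 3d  da 3c 77 27 52 1a 31 fd  |FF./N;.=.<w'R.1.|            
00000030  99 99 99 82 e0 11 a1 45  32 65 65 65 4f 62 62 62  |.......E2eeeObbb|            
00000040  62 62 62 62 23 42 ee 52  65 19 7c 7c 7c 7c 7c e4  |bbbb#B.Re.|||||.|            
00000050  30 8b 07 a6 72 c0 28 ed  85 e3 87 79 66 39 02 34  |0...r.(....yf9.4|            
00000060  84 d1 e4 2e 9c 40 7c a2  c0 3c 3c 3c 3c 3c 3c 3b  |.....@|..<<<<<<;|            
00000070  3b 3b 3b 72 e6 0d 0d 69  16 d0 3b fb d3           |;;;r...i..;..   |            
                                                                                          
                                                                                          
                                                                                          
                                                                                          


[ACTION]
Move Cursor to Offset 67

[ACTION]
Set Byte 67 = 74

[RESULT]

00000000  89 50 4e 47 e0 e0 e0 e0  e0 b4 b4 b4 b4 07 81 9a  |.PNG............|            
00000010  b1 9f 7f 7f 7f 46 32 7d  7c 7c 7c 7c 7c 7c 7c 46  |.....F2}|||||||F|            
00000020  46 46 1d 2f 4e 3b dd 3d  da 3c 77 27 52 1a 31 fd  |FF./N;.=.<w'R.1.|            
00000030  99 99 99 82 e0 11 a1 45  32 65 65 65 4f 62 62 62  |.......E2eeeObbb|            
00000040  62 62 62 74 23 42 ee 52  65 19 7c 7c 7c 7c 7c e4  |bbbt#B.Re.|||||.|            
00000050  30 8b 07 a6 72 c0 28 ed  85 e3 87 79 66 39 02 34  |0...r.(....yf9.4|            
00000060  84 d1 e4 2e 9c 40 7c a2  c0 3c 3c 3c 3c 3c 3c 3b  |.....@|..<<<<<<;|            
00000070  3b 3b 3b 72 e6 0d 0d 69  16 d0 3b fb d3           |;;;r...i..;..   |            
                                                                                          
                                                                                          
                                                                                          
                                                                                          


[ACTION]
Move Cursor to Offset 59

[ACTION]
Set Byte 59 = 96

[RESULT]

00000000  89 50 4e 47 e0 e0 e0 e0  e0 b4 b4 b4 b4 07 81 9a  |.PNG............|            
00000010  b1 9f 7f 7f 7f 46 32 7d  7c 7c 7c 7c 7c 7c 7c 46  |.....F2}|||||||F|            
00000020  46 46 1d 2f 4e 3b dd 3d  da 3c 77 27 52 1a 31 fd  |FF./N;.=.<w'R.1.|            
00000030  99 99 99 82 e0 11 a1 45  32 65 65 96 4f 62 62 62  |.......E2ee.Obbb|            
00000040  62 62 62 74 23 42 ee 52  65 19 7c 7c 7c 7c 7c e4  |bbbt#B.Re.|||||.|            
00000050  30 8b 07 a6 72 c0 28 ed  85 e3 87 79 66 39 02 34  |0...r.(....yf9.4|            
00000060  84 d1 e4 2e 9c 40 7c a2  c0 3c 3c 3c 3c 3c 3c 3b  |.....@|..<<<<<<;|            
00000070  3b 3b 3b 72 e6 0d 0d 69  16 d0 3b fb d3           |;;;r...i..;..   |            
                                                                                          
                                                                                          
                                                                                          
                                                                                          
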